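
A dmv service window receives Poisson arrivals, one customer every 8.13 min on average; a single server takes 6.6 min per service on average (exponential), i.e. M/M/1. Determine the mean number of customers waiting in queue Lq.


λ = 60/8.13 = 7.3801 /hr
μ = 60/6.6 = 9.0909 /hr
ρ = λ/μ = 7.3801/9.0909 = 0.8118
Lq = ρ²/(1−ρ) = 0.6590/0.1882 = 3.5019

Final: 3.5019


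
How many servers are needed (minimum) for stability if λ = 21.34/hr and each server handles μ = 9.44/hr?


Stability requires cμ > λ ⇔ c > λ/μ.
λ/μ = 21.34/9.44 = 2.2606
Minimum integer c = ⌊2.2606⌋ + 1 = 3
Check: 3·9.44 = 28.32 > 21.34, while 2·9.44 = 18.88 ≤ 21.34

Final: 3 servers


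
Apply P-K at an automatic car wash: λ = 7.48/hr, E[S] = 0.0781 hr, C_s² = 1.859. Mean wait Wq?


ρ = λ·E[S] = 7.48·0.0781 = 0.5842
E[S²] = E[S]²(1+C_s²) = 0.0781²·(1+1.859) = 0.017439
Wq = λ·E[S²]/(2(1−ρ)) = 7.48·0.017439/(2·0.4158) = 0.15685 hr

Final: 0.15685 hr


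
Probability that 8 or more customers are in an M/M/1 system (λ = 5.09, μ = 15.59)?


ρ = 5.09/15.59 = 0.3265
P(N ≥ n) = ρ^n = 0.3265^8 = 0.0001291

Final: 0.0001291


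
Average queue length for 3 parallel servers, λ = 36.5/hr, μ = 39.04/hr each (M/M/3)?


a = λ/μ = 0.9349; ρ = a/3 = 0.3116
P₀ = 0.389125
Lq = P₀·a^c·ρ / (c!·(1−ρ)²) = 0.389125·0.81724·0.3116/(6·0.47383)
= 0.03486

Final: 0.03486


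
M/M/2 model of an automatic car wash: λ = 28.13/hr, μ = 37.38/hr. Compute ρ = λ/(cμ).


ρ = λ/(cμ) = 28.13/(2·37.38) = 28.13/74.76 = 0.3763

Final: 0.3763


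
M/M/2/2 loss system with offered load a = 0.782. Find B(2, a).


B(c,a) = (a^c/c!) / Σ_{k=0}^{c} a^k/k!
a^2/2! = 0.305762
Σ terms (k=0..2): 1.00000 + 0.78200 + 0.30576 = 2.087762
B = 0.305762/2.087762 = 0.146454

Final: 0.146454


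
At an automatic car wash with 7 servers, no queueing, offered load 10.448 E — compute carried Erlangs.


B(7,10.448) = 0.428477 (Erlang-B)
Carried load = a(1 − B) = 10.448·(1 − 0.428477) = 10.448·0.571523 = 5.9713 E

Final: 5.9713 Erlangs


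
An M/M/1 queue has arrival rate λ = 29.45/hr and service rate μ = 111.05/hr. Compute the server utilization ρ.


ρ = λ/μ = 29.45/111.05 = 0.2652

Final: 0.2652


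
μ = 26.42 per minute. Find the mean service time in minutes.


Mean service time = 1/μ = 1/26.42 minute = 0.03785 minute
In minutes: 0.03785 × 1 = 0.03785 min

Final: 0.03785 min


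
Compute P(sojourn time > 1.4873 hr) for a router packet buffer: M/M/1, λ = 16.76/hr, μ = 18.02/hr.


W ~ Exponential(μ−λ) for M/M/1.
μ − λ = 18.02 − 16.76 = 1.2600
P(W > t) = e^{−(μ−λ)t} = e^{−1.8740} = 0.153509

Final: 0.153509


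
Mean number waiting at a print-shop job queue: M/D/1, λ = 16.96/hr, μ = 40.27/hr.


ρ = 16.96/40.27 = 0.4212
M/D/1: Lq = ρ²/(2(1−ρ)) = 0.1774/(2·0.5788) = 0.15321

Final: 0.15321


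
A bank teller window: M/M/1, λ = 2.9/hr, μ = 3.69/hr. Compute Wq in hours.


ρ = 2.9/3.69 = 0.7859
Wq = ρ/(μ−λ) = 0.7859/(3.69 − 2.9) = 0.7859/0.7900 = 0.9948 hr

Final: 0.9948 hr


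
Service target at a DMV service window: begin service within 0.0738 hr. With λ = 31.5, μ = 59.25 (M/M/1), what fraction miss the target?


ρ = 31.5/59.25 = 0.5316
P(Wq > t) = ρ·e^{−(μ−λ)t} = 0.5316·e^{−2.0480}
= 0.5316·0.128999 = 0.068582

Final: 0.068582


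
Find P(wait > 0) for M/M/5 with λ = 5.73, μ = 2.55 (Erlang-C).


a = λ/μ = 2.2471; ρ = a/5 = 0.4494
P₀ = 0.104253 (from M/M/c formula)
C(c,a) = [a^c/(c!(1−ρ))]·P₀ = [57.28913/(120·0.5506)]·0.104253
= 0.86709·0.104253 = 0.090396

Final: 0.090396


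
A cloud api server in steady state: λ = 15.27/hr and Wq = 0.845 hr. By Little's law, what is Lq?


Lq = λWq = 15.27·0.845 = 12.9032

Final: 12.9032


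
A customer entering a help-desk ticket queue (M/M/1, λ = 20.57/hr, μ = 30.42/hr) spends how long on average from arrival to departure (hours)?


W = 1/(μ−λ) = 1/(30.42 − 20.57) = 1/9.85 = 0.1015 hr

Final: 0.1015 hr


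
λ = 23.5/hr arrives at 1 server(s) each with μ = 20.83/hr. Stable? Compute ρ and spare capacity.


Total capacity cμ = 1·20.83 = 20.83/hr
ρ = λ/(cμ) = 23.5/20.83 = 1.1282
Stable ⇔ ρ < 1: NO
Spare capacity = cμ − λ = 20.83 − 23.5 = -2.67/hr

Final: ρ = 1.1282; unstable; margin = -2.67/hr


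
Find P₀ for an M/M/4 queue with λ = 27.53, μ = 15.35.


a = λ/μ = 27.53/15.35 = 1.7935; ρ = a/c = 0.4484
Σ_{k=0}^{3} a^k/k! (terms k=0..3) = 1.00000 + 1.79349 + 1.60829 + 0.96148 = 5.36326
Tail: a^4/(4!(1−ρ)) = 10.34645/(24·0.5516) = 0.78151
P₀ = 1/(5.36326 + 0.78151) = 1/6.14477 = 0.162740

Final: 0.162740


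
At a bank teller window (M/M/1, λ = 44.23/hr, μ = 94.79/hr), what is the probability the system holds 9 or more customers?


ρ = 44.23/94.79 = 0.4666
P(N ≥ n) = ρ^n = 0.4666^9 = 0.001049

Final: 0.001049


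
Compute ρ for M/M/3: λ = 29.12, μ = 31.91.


ρ = λ/(cμ) = 29.12/(3·31.91) = 29.12/95.73 = 0.3042

Final: 0.3042


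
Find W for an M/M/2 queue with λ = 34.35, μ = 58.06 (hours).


a = 0.5916; ρ = 0.2958; P₀ = 0.543431
Lq = P₀·a^c·ρ/(c!(1−ρ)²) = 0.05674
Wq = Lq/λ = 0.05674/34.35 = 0.001652 hr
W = Wq + 1/μ = 0.001652 + 0.01722 = 0.01888 hr

Final: 0.01888 hr


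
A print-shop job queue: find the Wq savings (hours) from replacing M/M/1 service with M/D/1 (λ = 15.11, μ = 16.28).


ρ = 15.11/16.28 = 0.9281
Wq(M/M/1) = ρ/(μ−λ) = 0.9281/1.17 = 0.79328 hr
Wq(M/D/1) = ρ/(2(μ−λ)) = 0.39664 hr
Savings = 0.79328 − 0.39664 = 0.39664 hr

Final: 0.39664 hr


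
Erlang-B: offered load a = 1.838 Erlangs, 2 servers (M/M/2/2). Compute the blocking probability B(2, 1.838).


B(c,a) = (a^c/c!) / Σ_{k=0}^{c} a^k/k!
a^2/2! = 1.689122
Σ terms (k=0..2): 1.00000 + 1.83800 + 1.68912 = 4.527122
B = 1.689122/4.527122 = 0.373112

Final: 0.373112


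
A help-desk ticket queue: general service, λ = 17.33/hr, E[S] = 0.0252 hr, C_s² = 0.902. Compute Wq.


ρ = λ·E[S] = 17.33·0.0252 = 0.4367
E[S²] = E[S]²(1+C_s²) = 0.0252²·(1+0.902) = 0.001208
Wq = λ·E[S²]/(2(1−ρ)) = 17.33·0.001208/(2·0.5633) = 0.01858 hr

Final: 0.01858 hr


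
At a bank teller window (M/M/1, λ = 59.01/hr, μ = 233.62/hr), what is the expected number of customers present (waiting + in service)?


ρ = λ/μ = 59.01/233.62 = 0.2526
L = ρ/(1−ρ) = 0.2526/(1 − 0.2526) = 0.2526/0.7474 = 0.3380

Final: 0.3380


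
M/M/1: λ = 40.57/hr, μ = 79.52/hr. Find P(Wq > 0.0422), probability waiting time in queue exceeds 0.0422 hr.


ρ = 40.57/79.52 = 0.5102
P(Wq > t) = ρ·e^{−(μ−λ)t} = 0.5102·e^{−1.6437}
= 0.5102·0.193266 = 0.098601

Final: 0.098601


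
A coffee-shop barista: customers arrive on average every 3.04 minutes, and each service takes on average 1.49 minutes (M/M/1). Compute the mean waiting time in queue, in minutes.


λ = 60/3.04 = 19.7368 /hr
μ = 60/1.49 = 40.2685 /hr
ρ = λ/μ = 19.7368/40.2685 = 0.4901
Wq = ρ/(μ−λ) = 0.4901/(40.2685−19.7368) = 0.02387 hr
In minutes: 0.02387·60 = 1.432 min

Final: 1.432 min


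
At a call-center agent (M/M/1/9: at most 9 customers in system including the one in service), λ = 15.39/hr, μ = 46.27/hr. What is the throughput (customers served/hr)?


ρ = 0.3326; P_K = (1−ρ)ρ^9/(1−ρ^10) = 0.00003325
λ_eff = λ(1 − P_K) = 15.39·(1 − 0.00003325) = 15.39·0.999967 = 15.3895 /hr

Final: 15.3895 /hr


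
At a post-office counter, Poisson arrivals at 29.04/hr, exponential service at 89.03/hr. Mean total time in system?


W = 1/(μ−λ) = 1/(89.03 − 29.04) = 1/59.99 = 0.01667 hr

Final: 0.01667 hr


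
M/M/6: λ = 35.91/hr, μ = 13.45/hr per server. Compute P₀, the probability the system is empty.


a = λ/μ = 35.91/13.45 = 2.6699; ρ = a/c = 0.4450
Σ_{k=0}^{5} a^k/k! (terms k=0..5) = 1.00000 + 2.66989 + 3.56415 + 3.17196 + 2.11720 + 1.13054 = 13.65374
Tail: a^6/(6!(1−ρ)) = 362.20857/(720·0.5550) = 0.90640
P₀ = 1/(13.65374 + 0.90640) = 1/14.56013 = 0.068681

Final: 0.068681


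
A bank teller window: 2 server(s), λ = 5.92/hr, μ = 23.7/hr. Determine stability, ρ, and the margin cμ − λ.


Total capacity cμ = 2·23.7 = 47.40/hr
ρ = λ/(cμ) = 5.92/47.40 = 0.1249
Stable ⇔ ρ < 1: YES
Spare capacity = cμ − λ = 47.40 − 5.92 = 41.48/hr

Final: ρ = 0.1249; stable; margin = 41.48/hr


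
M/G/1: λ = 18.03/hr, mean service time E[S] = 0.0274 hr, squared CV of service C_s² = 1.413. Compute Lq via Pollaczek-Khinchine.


ρ = λ·E[S] = 18.03·0.0274 = 0.4940
Lq = ρ²(1+C_s²)/(2(1−ρ)) = 0.2441·(1+1.413)/(2·0.5060)
= 0.2441·2.4130/1.0120 = 0.58195

Final: 0.58195


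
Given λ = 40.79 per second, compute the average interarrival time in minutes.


Mean interarrival time = 1/λ = 1/40.79 second = 0.02452 second
In minutes: 0.02452 × 0.0166667 = 0.0004086 min

Final: 0.0004086 min


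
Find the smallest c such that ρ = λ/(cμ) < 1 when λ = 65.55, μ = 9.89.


Stability requires cμ > λ ⇔ c > λ/μ.
λ/μ = 65.55/9.89 = 6.6279
Minimum integer c = ⌊6.6279⌋ + 1 = 7
Check: 7·9.89 = 69.23 > 65.55, while 6·9.89 = 59.34 ≤ 65.55

Final: 7 servers


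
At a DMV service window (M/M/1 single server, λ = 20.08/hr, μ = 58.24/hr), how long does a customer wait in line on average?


ρ = 20.08/58.24 = 0.3448
Wq = ρ/(μ−λ) = 0.3448/(58.24 − 20.08) = 0.3448/38.16 = 0.009035 hr

Final: 0.009035 hr


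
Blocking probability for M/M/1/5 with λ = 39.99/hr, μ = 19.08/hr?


ρ = λ/μ = 39.99/19.08 = 2.0959
P_K = (1−ρ)ρ^K/(1−ρ^(K+1)) = (-1.0959·40.445031)/(1 − 84.769223)
= -44.324192/-83.769223 = 0.529123

Final: 0.529123


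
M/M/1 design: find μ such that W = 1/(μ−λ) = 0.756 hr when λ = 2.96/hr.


W = 1/(μ−λ) ⇒ μ − λ = 1/W = 1/0.756 = 1.3228
μ = λ + 1/W = 2.96 + 1.3228 = 4.2828 per hr

Final: 4.2828 /hr


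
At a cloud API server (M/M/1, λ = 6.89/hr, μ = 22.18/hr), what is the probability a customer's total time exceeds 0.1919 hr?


W ~ Exponential(μ−λ) for M/M/1.
μ − λ = 22.18 − 6.89 = 15.2900
P(W > t) = e^{−(μ−λ)t} = e^{−2.9342} = 0.053176

Final: 0.053176


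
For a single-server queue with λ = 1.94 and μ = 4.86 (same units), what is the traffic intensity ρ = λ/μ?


ρ = λ/μ = 1.94/4.86 = 0.3992

Final: 0.3992


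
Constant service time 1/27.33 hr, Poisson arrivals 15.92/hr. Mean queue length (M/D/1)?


ρ = 15.92/27.33 = 0.5825
M/D/1: Lq = ρ²/(2(1−ρ)) = 0.3393/(2·0.4175) = 0.40638

Final: 0.40638


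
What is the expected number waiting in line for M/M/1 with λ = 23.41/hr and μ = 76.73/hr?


ρ = 23.41/76.73 = 0.3051
Lq = ρ²/(1−ρ) = 0.09308/0.6949 = 0.1340

Final: 0.1340


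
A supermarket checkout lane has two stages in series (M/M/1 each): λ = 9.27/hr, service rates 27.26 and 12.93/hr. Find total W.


Each node sees arrival rate λ = 9.27/hr (tandem ⇒ throughput preserved).
W₁ = 1/(μ₁−λ) = 1/(27.26−9.27) = 0.05559 hr
W₂ = 1/(μ₂−λ) = 1/(12.93−9.27) = 0.27322 hr
W_total = W₁ + W₂ = 0.05559 + 0.27322 = 0.32881 hr

Final: 0.32881 hr


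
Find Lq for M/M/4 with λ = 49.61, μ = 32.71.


a = λ/μ = 1.5167; ρ = a/4 = 0.3792
P₀ = 0.217233
Lq = P₀·a^c·ρ / (c!·(1−ρ)²) = 0.217233·5.29121·0.3792/(24·0.38544)
= 0.04711

Final: 0.04711


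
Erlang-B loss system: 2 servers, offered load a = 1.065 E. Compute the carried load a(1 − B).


B(2,1.065) = 0.215459 (Erlang-B)
Carried load = a(1 − B) = 1.065·(1 − 0.215459) = 1.065·0.784541 = 0.8355 E

Final: 0.8355 Erlangs


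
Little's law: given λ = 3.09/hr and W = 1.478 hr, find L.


L = λW = 3.09·1.478 = 4.5670

Final: 4.5670


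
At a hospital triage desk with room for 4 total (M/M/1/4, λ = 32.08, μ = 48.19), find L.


ρ = 32.08/48.19 = 0.6657
L = ρ[1 − (K+1)ρ^K + Kρ^(K+1)] / [(1−ρ)(1−ρ^(K+1))]
Numerator: 0.6657·(1 − 5·0.196386 + 4·0.130734) = 0.360147
Denominator: (0.3343)·(0.869266) = 0.290597
L = 0.360147/0.290597 = 1.2393

Final: 1.2393


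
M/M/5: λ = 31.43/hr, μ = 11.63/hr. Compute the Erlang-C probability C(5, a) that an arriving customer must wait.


a = λ/μ = 2.7025; ρ = a/5 = 0.5405
P₀ = 0.064597 (from M/M/c formula)
C(c,a) = [a^c/(c!(1−ρ))]·P₀ = [144.15288/(120·0.4595)]·0.064597
= 2.61430·0.064597 = 0.168875

Final: 0.168875


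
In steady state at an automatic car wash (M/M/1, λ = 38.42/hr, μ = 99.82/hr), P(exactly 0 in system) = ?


ρ = 38.42/99.82 = 0.3849
P_n = (1−ρ)·ρ^n = (1 − 0.3849)·0.3849^0 = 0.6151·1.000000 = 0.615107

Final: 0.615107


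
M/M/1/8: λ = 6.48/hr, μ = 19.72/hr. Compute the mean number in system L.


ρ = 6.48/19.72 = 0.3286
L = ρ[1 − (K+1)ρ^K + Kρ^(K+1)] / [(1−ρ)(1−ρ^(K+1))]
Numerator: 0.3286·(1 − 9·0.0001359 + 8·0.00004467) = 0.328316
Denominator: (0.6714)·(0.999955) = 0.671370
L = 0.328316/0.671370 = 0.4890

Final: 0.4890


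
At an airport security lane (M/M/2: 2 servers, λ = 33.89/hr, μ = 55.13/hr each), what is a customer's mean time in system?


a = 0.6147; ρ = 0.3074; P₀ = 0.529795
Lq = P₀·a^c·ρ/(c!(1−ρ)²) = 0.06413
Wq = Lq/λ = 0.06413/33.89 = 0.001892 hr
W = Wq + 1/μ = 0.001892 + 0.01814 = 0.02003 hr

Final: 0.02003 hr


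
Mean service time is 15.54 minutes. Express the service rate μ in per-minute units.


μ = 1/(service time) in consistent units.
1 minute = 1 min, so μ = 1/15.54 = 0.06435 per minute

Final: 0.06435 /min


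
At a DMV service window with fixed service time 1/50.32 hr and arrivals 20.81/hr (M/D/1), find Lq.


ρ = 20.81/50.32 = 0.4136
M/D/1: Lq = ρ²/(2(1−ρ)) = 0.1710/(2·0.5864) = 0.14582

Final: 0.14582


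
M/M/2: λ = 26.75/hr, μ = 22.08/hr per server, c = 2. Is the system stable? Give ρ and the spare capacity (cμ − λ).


Total capacity cμ = 2·22.08 = 44.16/hr
ρ = λ/(cμ) = 26.75/44.16 = 0.6058
Stable ⇔ ρ < 1: YES
Spare capacity = cμ − λ = 44.16 − 26.75 = 17.41/hr

Final: ρ = 0.6058; stable; margin = 17.41/hr


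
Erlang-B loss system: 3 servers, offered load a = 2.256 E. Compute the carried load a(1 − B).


B(3,2.256) = 0.248063 (Erlang-B)
Carried load = a(1 − B) = 2.256·(1 − 0.248063) = 2.256·0.751937 = 1.6964 E

Final: 1.6964 Erlangs


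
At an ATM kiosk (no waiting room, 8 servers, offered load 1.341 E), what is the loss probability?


B(c,a) = (a^c/c!) / Σ_{k=0}^{c} a^k/k!
a^8/8! = 0.0002594
Σ terms (k=0..8): 1.00000 + 1.34100 + 0.89914 + 0.40192 + 0.13474 + 0.03614 + 0.008077 + 0.001547 + 0.0002594 = 3.822820
B = 0.0002594/3.822820 = 0.00006785

Final: 0.00006785


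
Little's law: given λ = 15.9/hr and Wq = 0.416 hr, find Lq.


Lq = λWq = 15.9·0.416 = 6.6144

Final: 6.6144


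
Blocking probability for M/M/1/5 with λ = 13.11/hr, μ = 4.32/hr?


ρ = λ/μ = 13.11/4.32 = 3.0347
P_K = (1−ρ)ρ^K/(1−ρ^(K+1)) = (-2.0347·257.391810)/(1 − 781.112647)
= -523.720836/-780.112647 = 0.671340

Final: 0.671340


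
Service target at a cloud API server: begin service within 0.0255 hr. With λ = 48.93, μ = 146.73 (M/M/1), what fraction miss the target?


ρ = 48.93/146.73 = 0.3335
P(Wq > t) = ρ·e^{−(μ−λ)t} = 0.3335·e^{−2.4939}
= 0.3335·0.082587 = 0.027540

Final: 0.027540


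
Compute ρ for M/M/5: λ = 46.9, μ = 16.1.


ρ = λ/(cμ) = 46.9/(5·16.1) = 46.9/80.50 = 0.5826

Final: 0.5826


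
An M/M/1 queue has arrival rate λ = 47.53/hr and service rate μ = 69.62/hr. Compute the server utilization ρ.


ρ = λ/μ = 47.53/69.62 = 0.6827

Final: 0.6827


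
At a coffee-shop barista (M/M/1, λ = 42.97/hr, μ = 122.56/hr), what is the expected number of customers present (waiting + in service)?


ρ = λ/μ = 42.97/122.56 = 0.3506
L = ρ/(1−ρ) = 0.3506/(1 − 0.3506) = 0.3506/0.6494 = 0.5399

Final: 0.5399


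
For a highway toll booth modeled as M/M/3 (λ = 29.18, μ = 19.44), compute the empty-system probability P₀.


a = λ/μ = 29.18/19.44 = 1.5010; ρ = a/c = 0.5003
Σ_{k=0}^{2} a^k/k! (terms k=0..2) = 1.00000 + 1.50103 + 1.12654 = 3.62757
Tail: a^3/(3!(1−ρ)) = 3.38195/(6·0.4997) = 1.12809
P₀ = 1/(3.62757 + 1.12809) = 1/4.75566 = 0.210276

Final: 0.210276


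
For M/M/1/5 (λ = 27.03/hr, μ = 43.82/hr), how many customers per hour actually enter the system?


ρ = 0.6168; P_K = (1−ρ)ρ^5/(1−ρ^6) = 0.036212
λ_eff = λ(1 − P_K) = 27.03·(1 − 0.036212) = 27.03·0.963788 = 26.0512 /hr

Final: 26.0512 /hr


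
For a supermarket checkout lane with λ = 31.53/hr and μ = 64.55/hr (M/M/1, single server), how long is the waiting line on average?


ρ = 31.53/64.55 = 0.4885
Lq = ρ²/(1−ρ) = 0.2386/0.5115 = 0.4664

Final: 0.4664


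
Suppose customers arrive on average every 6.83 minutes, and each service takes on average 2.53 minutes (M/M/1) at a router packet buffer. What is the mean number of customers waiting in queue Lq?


λ = 60/6.83 = 8.7848 /hr
μ = 60/2.53 = 23.7154 /hr
ρ = λ/μ = 8.7848/23.7154 = 0.3704
Lq = ρ²/(1−ρ) = 0.1372/0.6296 = 0.2179

Final: 0.2179


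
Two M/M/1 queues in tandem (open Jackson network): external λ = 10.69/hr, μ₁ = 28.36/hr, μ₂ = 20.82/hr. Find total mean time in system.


Each node sees arrival rate λ = 10.69/hr (tandem ⇒ throughput preserved).
W₁ = 1/(μ₁−λ) = 1/(28.36−10.69) = 0.05659 hr
W₂ = 1/(μ₂−λ) = 1/(20.82−10.69) = 0.09872 hr
W_total = W₁ + W₂ = 0.05659 + 0.09872 = 0.15531 hr

Final: 0.15531 hr


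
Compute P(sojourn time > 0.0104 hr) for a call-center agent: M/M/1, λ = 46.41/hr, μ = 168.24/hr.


W ~ Exponential(μ−λ) for M/M/1.
μ − λ = 168.24 − 46.41 = 121.8300
P(W > t) = e^{−(μ−λ)t} = e^{−1.2670} = 0.281666

Final: 0.281666


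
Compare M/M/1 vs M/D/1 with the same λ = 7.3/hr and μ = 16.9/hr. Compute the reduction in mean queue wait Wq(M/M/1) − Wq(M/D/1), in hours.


ρ = 7.3/16.9 = 0.4320
Wq(M/M/1) = ρ/(μ−λ) = 0.4320/9.60 = 0.04500 hr
Wq(M/D/1) = ρ/(2(μ−λ)) = 0.02250 hr
Savings = 0.04500 − 0.02250 = 0.02250 hr

Final: 0.02250 hr


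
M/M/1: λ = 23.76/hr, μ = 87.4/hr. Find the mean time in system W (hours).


W = 1/(μ−λ) = 1/(87.4 − 23.76) = 1/63.64 = 0.01571 hr

Final: 0.01571 hr


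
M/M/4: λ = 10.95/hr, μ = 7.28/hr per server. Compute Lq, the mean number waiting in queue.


a = λ/μ = 1.5041; ρ = a/4 = 0.3760
P₀ = 0.220058
Lq = P₀·a^c·ρ / (c!·(1−ρ)²) = 0.220058·5.11836·0.3760/(24·0.38934)
= 0.04533

Final: 0.04533


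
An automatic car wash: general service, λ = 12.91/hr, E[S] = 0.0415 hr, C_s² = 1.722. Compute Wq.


ρ = λ·E[S] = 12.91·0.0415 = 0.5358
E[S²] = E[S]²(1+C_s²) = 0.0415²·(1+1.722) = 0.004688
Wq = λ·E[S²]/(2(1−ρ)) = 12.91·0.004688/(2·0.4642) = 0.06518 hr

Final: 0.06518 hr


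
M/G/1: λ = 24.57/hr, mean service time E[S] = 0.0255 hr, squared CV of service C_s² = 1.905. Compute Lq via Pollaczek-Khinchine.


ρ = λ·E[S] = 24.57·0.0255 = 0.6265
Lq = ρ²(1+C_s²)/(2(1−ρ)) = 0.3925·(1+1.905)/(2·0.3735)
= 0.3925·2.9050/0.7469 = 1.52671

Final: 1.52671


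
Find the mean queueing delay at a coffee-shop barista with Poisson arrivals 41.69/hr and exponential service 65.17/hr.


ρ = 41.69/65.17 = 0.6397
Wq = ρ/(μ−λ) = 0.6397/(65.17 − 41.69) = 0.6397/23.48 = 0.02724 hr

Final: 0.02724 hr


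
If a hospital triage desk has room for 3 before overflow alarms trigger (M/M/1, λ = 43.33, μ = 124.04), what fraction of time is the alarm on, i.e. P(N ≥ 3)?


ρ = 43.33/124.04 = 0.3493
P(N ≥ n) = ρ^n = 0.3493^3 = 0.042627

Final: 0.042627


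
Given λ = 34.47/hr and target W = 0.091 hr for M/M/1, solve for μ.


W = 1/(μ−λ) ⇒ μ − λ = 1/W = 1/0.091 = 10.9890
μ = λ + 1/W = 34.47 + 10.9890 = 45.4590 per hr

Final: 45.4590 /hr


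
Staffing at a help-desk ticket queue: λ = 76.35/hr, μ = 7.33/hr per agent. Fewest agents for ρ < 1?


Stability requires cμ > λ ⇔ c > λ/μ.
λ/μ = 76.35/7.33 = 10.4161
Minimum integer c = ⌊10.4161⌋ + 1 = 11
Check: 11·7.33 = 80.63 > 76.35, while 10·7.33 = 73.30 ≤ 76.35

Final: 11 servers


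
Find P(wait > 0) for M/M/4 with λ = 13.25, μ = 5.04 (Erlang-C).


a = λ/μ = 2.6290; ρ = a/4 = 0.6572
P₀ = 0.062814 (from M/M/c formula)
C(c,a) = [a^c/(c!(1−ρ))]·P₀ = [47.76847/(24·0.3428)]·0.062814
= 5.80688·0.062814 = 0.364755

Final: 0.364755


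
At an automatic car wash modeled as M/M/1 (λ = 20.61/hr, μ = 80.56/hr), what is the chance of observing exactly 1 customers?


ρ = 20.61/80.56 = 0.2558
P_n = (1−ρ)·ρ^n = (1 − 0.2558)·0.2558^1 = 0.7442·0.255834 = 0.190383

Final: 0.190383


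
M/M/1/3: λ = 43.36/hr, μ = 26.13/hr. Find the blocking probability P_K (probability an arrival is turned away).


ρ = λ/μ = 43.36/26.13 = 1.6594
P_K = (1−ρ)ρ^K/(1−ρ^(K+1)) = (-0.6594·4.569299)/(1 − 7.582274)
= -3.012975/-6.582274 = 0.457741

Final: 0.457741


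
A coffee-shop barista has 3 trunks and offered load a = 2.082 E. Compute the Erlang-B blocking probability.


B(c,a) = (a^c/c!) / Σ_{k=0}^{c} a^k/k!
a^3/3! = 1.504149
Σ terms (k=0..3): 1.00000 + 2.08200 + 2.16736 + 1.50415 = 6.753511
B = 1.504149/6.753511 = 0.222721

Final: 0.222721


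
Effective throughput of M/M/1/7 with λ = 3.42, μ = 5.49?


ρ = 0.6230; P_K = (1−ρ)ρ^7/(1−ρ^8) = 0.014046
λ_eff = λ(1 − P_K) = 3.42·(1 − 0.014046) = 3.42·0.985954 = 3.3720 /hr

Final: 3.3720 /hr


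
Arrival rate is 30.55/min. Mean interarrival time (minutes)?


Mean interarrival time = 1/λ = 1/30.55 minute = 0.03273 minute
In minutes: 0.03273 × 1 = 0.03273 min

Final: 0.03273 min


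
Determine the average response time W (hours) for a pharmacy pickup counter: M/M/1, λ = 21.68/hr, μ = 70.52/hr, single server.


W = 1/(μ−λ) = 1/(70.52 − 21.68) = 1/48.84 = 0.02048 hr

Final: 0.02048 hr


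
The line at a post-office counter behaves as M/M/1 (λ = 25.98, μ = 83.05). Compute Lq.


ρ = 25.98/83.05 = 0.3128
Lq = ρ²/(1−ρ) = 0.09786/0.6872 = 0.1424

Final: 0.1424


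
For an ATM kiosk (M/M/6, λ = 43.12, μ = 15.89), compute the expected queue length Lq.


a = λ/μ = 2.7137; ρ = a/6 = 0.4523
P₀ = 0.065684
Lq = P₀·a^c·ρ / (c!·(1−ρ)²) = 0.065684·399.32742·0.4523/(720·0.30000)
= 0.05492

Final: 0.05492


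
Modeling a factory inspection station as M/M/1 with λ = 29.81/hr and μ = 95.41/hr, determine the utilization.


ρ = λ/μ = 29.81/95.41 = 0.3124

Final: 0.3124


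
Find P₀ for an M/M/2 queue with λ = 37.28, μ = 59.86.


a = λ/μ = 37.28/59.86 = 0.6228; ρ = a/c = 0.3114
Σ_{k=0}^{1} a^k/k! (terms k=0..1) = 1.00000 + 0.62279 = 1.62279
Tail: a^2/(2!(1−ρ)) = 0.38786/(2·0.6886) = 0.28163
P₀ = 1/(1.62279 + 0.28163) = 1/1.90442 = 0.525096

Final: 0.525096


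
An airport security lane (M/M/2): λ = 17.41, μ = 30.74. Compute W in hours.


a = 0.5664; ρ = 0.2832; P₀ = 0.558626
Lq = P₀·a^c·ρ/(c!(1−ρ)²) = 0.04938
Wq = Lq/λ = 0.04938/17.41 = 0.002836 hr
W = Wq + 1/μ = 0.002836 + 0.03253 = 0.03537 hr

Final: 0.03537 hr


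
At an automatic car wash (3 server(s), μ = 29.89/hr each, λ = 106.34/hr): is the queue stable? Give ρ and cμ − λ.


Total capacity cμ = 3·29.89 = 89.67/hr
ρ = λ/(cμ) = 106.34/89.67 = 1.1859
Stable ⇔ ρ < 1: NO
Spare capacity = cμ − λ = 89.67 − 106.34 = -16.67/hr

Final: ρ = 1.1859; unstable; margin = -16.67/hr


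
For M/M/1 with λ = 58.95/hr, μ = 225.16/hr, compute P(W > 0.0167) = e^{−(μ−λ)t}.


W ~ Exponential(μ−λ) for M/M/1.
μ − λ = 225.16 − 58.95 = 166.2100
P(W > t) = e^{−(μ−λ)t} = e^{−2.7757} = 0.062305

Final: 0.062305


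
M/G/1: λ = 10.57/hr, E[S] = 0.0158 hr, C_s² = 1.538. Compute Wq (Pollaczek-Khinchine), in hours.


ρ = λ·E[S] = 10.57·0.0158 = 0.1670
E[S²] = E[S]²(1+C_s²) = 0.0158²·(1+1.538) = 0.0006336
Wq = λ·E[S²]/(2(1−ρ)) = 10.57·0.0006336/(2·0.8330) = 0.004020 hr

Final: 0.004020 hr


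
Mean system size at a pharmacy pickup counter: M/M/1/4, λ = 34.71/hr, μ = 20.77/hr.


ρ = 34.71/20.77 = 1.6712
L = ρ[1 − (K+1)ρ^K + Kρ^(K+1)] / [(1−ρ)(1−ρ^(K+1))]
Numerator: 1.6712·(1 − 5·7.799602 + 4·13.034386) = 23.629426
Denominator: (-0.6712)·(-12.034386) = 8.077003
L = 23.629426/8.077003 = 2.9255

Final: 2.9255


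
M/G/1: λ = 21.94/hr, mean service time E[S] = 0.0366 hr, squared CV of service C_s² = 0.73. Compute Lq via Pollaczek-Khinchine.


ρ = λ·E[S] = 21.94·0.0366 = 0.8030
Lq = ρ²(1+C_s²)/(2(1−ρ)) = 0.6448·(1+0.73)/(2·0.1970)
= 0.6448·1.7300/0.3940 = 2.83135

Final: 2.83135


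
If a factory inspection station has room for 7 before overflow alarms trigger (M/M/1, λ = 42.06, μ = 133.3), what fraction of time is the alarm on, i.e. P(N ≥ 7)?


ρ = 42.06/133.3 = 0.3155
P(N ≥ n) = ρ^n = 0.3155^7 = 0.0003114

Final: 0.0003114


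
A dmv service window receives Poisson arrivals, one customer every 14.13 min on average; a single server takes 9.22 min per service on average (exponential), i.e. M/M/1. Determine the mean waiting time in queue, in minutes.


λ = 60/14.13 = 4.2463 /hr
μ = 60/9.22 = 6.5076 /hr
ρ = λ/μ = 4.2463/6.5076 = 0.6525
Wq = ρ/(μ−λ) = 0.6525/(6.5076−4.2463) = 0.28856 hr
In minutes: 0.28856·60 = 17.313 min

Final: 17.313 min


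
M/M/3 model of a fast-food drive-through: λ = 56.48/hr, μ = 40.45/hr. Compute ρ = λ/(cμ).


ρ = λ/(cμ) = 56.48/(3·40.45) = 56.48/121.35 = 0.4654

Final: 0.4654


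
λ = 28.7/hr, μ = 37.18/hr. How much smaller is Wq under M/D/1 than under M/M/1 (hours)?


ρ = 28.7/37.18 = 0.7719
Wq(M/M/1) = ρ/(μ−λ) = 0.7719/8.48 = 0.09103 hr
Wq(M/D/1) = ρ/(2(μ−λ)) = 0.04551 hr
Savings = 0.09103 − 0.04551 = 0.04551 hr

Final: 0.04551 hr


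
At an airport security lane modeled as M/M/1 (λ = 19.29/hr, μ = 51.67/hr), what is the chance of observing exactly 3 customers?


ρ = 19.29/51.67 = 0.3733
P_n = (1−ρ)·ρ^n = (1 − 0.3733)·0.3733^3 = 0.6267·0.052033 = 0.032608

Final: 0.032608


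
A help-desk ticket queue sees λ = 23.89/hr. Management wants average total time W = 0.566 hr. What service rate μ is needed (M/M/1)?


W = 1/(μ−λ) ⇒ μ − λ = 1/W = 1/0.566 = 1.7668
μ = λ + 1/W = 23.89 + 1.7668 = 25.6568 per hr

Final: 25.6568 /hr


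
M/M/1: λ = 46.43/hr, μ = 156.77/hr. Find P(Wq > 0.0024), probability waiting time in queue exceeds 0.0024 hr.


ρ = 46.43/156.77 = 0.2962
P(Wq > t) = ρ·e^{−(μ−λ)t} = 0.2962·e^{−0.2648}
= 0.2962·0.767347 = 0.227262

Final: 0.227262


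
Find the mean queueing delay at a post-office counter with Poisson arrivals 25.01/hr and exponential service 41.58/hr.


ρ = 25.01/41.58 = 0.6015
Wq = ρ/(μ−λ) = 0.6015/(41.58 − 25.01) = 0.6015/16.57 = 0.03630 hr

Final: 0.03630 hr


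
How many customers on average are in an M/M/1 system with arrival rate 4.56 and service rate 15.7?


ρ = λ/μ = 4.56/15.7 = 0.2904
L = ρ/(1−ρ) = 0.2904/(1 − 0.2904) = 0.2904/0.7096 = 0.4093

Final: 0.4093


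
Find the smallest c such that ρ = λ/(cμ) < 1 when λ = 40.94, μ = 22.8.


Stability requires cμ > λ ⇔ c > λ/μ.
λ/μ = 40.94/22.8 = 1.7956
Minimum integer c = ⌊1.7956⌋ + 1 = 2
Check: 2·22.8 = 45.60 > 40.94, while 1·22.8 = 22.80 ≤ 40.94

Final: 2 servers


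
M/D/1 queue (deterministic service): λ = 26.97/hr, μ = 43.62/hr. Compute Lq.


ρ = 26.97/43.62 = 0.6183
M/D/1: Lq = ρ²/(2(1−ρ)) = 0.3823/(2·0.3817) = 0.50076

Final: 0.50076


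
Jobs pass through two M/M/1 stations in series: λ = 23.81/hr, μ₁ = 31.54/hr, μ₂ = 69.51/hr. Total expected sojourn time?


Each node sees arrival rate λ = 23.81/hr (tandem ⇒ throughput preserved).
W₁ = 1/(μ₁−λ) = 1/(31.54−23.81) = 0.12937 hr
W₂ = 1/(μ₂−λ) = 1/(69.51−23.81) = 0.02188 hr
W_total = W₁ + W₂ = 0.12937 + 0.02188 = 0.15125 hr

Final: 0.15125 hr


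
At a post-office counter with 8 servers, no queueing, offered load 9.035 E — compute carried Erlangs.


B(8,9.035) = 0.290957 (Erlang-B)
Carried load = a(1 − B) = 9.035·(1 − 0.290957) = 9.035·0.709043 = 6.4062 E

Final: 6.4062 Erlangs


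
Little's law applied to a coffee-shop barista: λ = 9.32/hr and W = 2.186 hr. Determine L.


L = λW = 9.32·2.186 = 20.3735

Final: 20.3735


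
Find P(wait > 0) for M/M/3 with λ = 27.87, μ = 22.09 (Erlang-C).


a = λ/μ = 1.2617; ρ = a/3 = 0.4206
P₀ = 0.275089 (from M/M/c formula)
C(c,a) = [a^c/(c!(1−ρ))]·P₀ = [2.00828/(6·0.5794)]·0.275089
= 0.57764·0.275089 = 0.158903

Final: 0.158903


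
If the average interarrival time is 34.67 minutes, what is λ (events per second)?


λ = 1/(interarrival time) in consistent units.
1 second = 0.0166667 min, so λ = 0.0166667/34.67 = 0.0004807 per second

Final: 0.0004807 /sec


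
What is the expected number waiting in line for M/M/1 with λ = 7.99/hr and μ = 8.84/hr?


ρ = 7.99/8.84 = 0.9038
Lq = ρ²/(1−ρ) = 0.8169/0.09615 = 8.4962

Final: 8.4962


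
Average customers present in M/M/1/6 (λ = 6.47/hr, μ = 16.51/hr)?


ρ = 6.47/16.51 = 0.3919
L = ρ[1 − (K+1)ρ^K + Kρ^(K+1)] / [(1−ρ)(1−ρ^(K+1))]
Numerator: 0.3919·(1 − 7·0.003622 + 6·0.001419) = 0.385285
Denominator: (0.6081)·(0.998581) = 0.607253
L = 0.385285/0.607253 = 0.6345

Final: 0.6345


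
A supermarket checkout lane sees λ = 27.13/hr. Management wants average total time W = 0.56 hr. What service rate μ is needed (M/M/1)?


W = 1/(μ−λ) ⇒ μ − λ = 1/W = 1/0.56 = 1.7857
μ = λ + 1/W = 27.13 + 1.7857 = 28.9157 per hr

Final: 28.9157 /hr


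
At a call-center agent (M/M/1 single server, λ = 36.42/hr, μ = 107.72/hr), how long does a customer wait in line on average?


ρ = 36.42/107.72 = 0.3381
Wq = ρ/(μ−λ) = 0.3381/(107.72 − 36.42) = 0.3381/71.30 = 0.004742 hr

Final: 0.004742 hr


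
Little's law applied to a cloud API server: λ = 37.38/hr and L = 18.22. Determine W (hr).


W = L/λ = 18.22/37.38 = 0.4874 hr

Final: 0.4874 hr


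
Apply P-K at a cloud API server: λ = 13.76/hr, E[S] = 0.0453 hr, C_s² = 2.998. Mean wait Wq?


ρ = λ·E[S] = 13.76·0.0453 = 0.6233
E[S²] = E[S]²(1+C_s²) = 0.0453²·(1+2.998) = 0.008204
Wq = λ·E[S²]/(2(1−ρ)) = 13.76·0.008204/(2·0.3767) = 0.14985 hr

Final: 0.14985 hr


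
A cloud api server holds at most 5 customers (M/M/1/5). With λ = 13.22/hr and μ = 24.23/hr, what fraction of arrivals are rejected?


ρ = λ/μ = 13.22/24.23 = 0.5456
P_K = (1−ρ)ρ^K/(1−ρ^(K+1)) = (0.4544·0.048349)/(1 − 0.026380)
= 0.021970/0.973620 = 0.022565

Final: 0.022565


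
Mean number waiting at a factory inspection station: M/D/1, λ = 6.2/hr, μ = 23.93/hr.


ρ = 6.2/23.93 = 0.2591
M/D/1: Lq = ρ²/(2(1−ρ)) = 0.06713/(2·0.7409) = 0.04530

Final: 0.04530


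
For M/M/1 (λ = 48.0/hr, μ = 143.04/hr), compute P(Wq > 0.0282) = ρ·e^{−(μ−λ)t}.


ρ = 48.0/143.04 = 0.3356
P(Wq > t) = ρ·e^{−(μ−λ)t} = 0.3356·e^{−2.6801}
= 0.3356·0.068554 = 0.023005

Final: 0.023005


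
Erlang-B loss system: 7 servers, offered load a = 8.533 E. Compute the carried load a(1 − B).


B(7,8.533) = 0.337393 (Erlang-B)
Carried load = a(1 − B) = 8.533·(1 − 0.337393) = 8.533·0.662607 = 5.6540 E

Final: 5.6540 Erlangs


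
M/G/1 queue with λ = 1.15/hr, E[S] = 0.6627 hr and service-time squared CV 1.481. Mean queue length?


ρ = λ·E[S] = 1.15·0.6627 = 0.7621
Lq = ρ²(1+C_s²)/(2(1−ρ)) = 0.5808·(1+1.481)/(2·0.2379)
= 0.5808·2.4810/0.4758 = 3.02859

Final: 3.02859


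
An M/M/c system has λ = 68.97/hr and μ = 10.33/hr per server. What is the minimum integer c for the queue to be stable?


Stability requires cμ > λ ⇔ c > λ/μ.
λ/μ = 68.97/10.33 = 6.6767
Minimum integer c = ⌊6.6767⌋ + 1 = 7
Check: 7·10.33 = 72.31 > 68.97, while 6·10.33 = 61.98 ≤ 68.97

Final: 7 servers


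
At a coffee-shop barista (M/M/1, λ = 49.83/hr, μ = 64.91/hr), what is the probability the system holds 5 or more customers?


ρ = 49.83/64.91 = 0.7677
P(N ≥ n) = ρ^n = 0.7677^5 = 0.266622

Final: 0.266622


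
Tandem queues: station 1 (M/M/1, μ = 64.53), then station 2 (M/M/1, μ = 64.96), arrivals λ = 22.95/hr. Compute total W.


Each node sees arrival rate λ = 22.95/hr (tandem ⇒ throughput preserved).
W₁ = 1/(μ₁−λ) = 1/(64.53−22.95) = 0.02405 hr
W₂ = 1/(μ₂−λ) = 1/(64.96−22.95) = 0.02380 hr
W_total = W₁ + W₂ = 0.02405 + 0.02380 = 0.04785 hr

Final: 0.04785 hr


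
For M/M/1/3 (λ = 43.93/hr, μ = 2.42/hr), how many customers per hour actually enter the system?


ρ = 18.1529; P_K = (1−ρ)ρ^3/(1−ρ^4) = 0.944921
λ_eff = λ(1 − P_K) = 43.93·(1 − 0.944921) = 43.93·0.055079 = 2.4196 /hr

Final: 2.4196 /hr


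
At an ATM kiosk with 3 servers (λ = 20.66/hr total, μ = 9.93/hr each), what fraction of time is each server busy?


ρ = λ/(cμ) = 20.66/(3·9.93) = 20.66/29.79 = 0.6935

Final: 0.6935


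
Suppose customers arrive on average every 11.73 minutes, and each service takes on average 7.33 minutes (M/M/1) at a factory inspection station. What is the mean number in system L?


λ = 60/11.73 = 5.1151 /hr
μ = 60/7.33 = 8.1855 /hr
ρ = λ/μ = 5.1151/8.1855 = 0.6249
L = ρ/(1−ρ) = 0.6249/0.3751 = 1.6659

Final: 1.6659


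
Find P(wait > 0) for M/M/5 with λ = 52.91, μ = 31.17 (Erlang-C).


a = λ/μ = 1.6975; ρ = a/5 = 0.3395
P₀ = 0.182579 (from M/M/c formula)
C(c,a) = [a^c/(c!(1−ρ))]·P₀ = [14.09304/(120·0.6605)]·0.182579
= 0.17781·0.182579 = 0.032464

Final: 0.032464


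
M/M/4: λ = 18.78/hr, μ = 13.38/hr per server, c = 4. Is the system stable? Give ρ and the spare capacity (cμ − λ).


Total capacity cμ = 4·13.38 = 53.52/hr
ρ = λ/(cμ) = 18.78/53.52 = 0.3509
Stable ⇔ ρ < 1: YES
Spare capacity = cμ − λ = 53.52 − 18.78 = 34.74/hr

Final: ρ = 0.3509; stable; margin = 34.74/hr


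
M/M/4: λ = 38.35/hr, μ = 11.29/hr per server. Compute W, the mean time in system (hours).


a = 3.3968; ρ = 0.8492; P₀ = 0.018697
Lq = P₀·a^c·ρ/(c!(1−ρ)²) = 3.87324
Wq = Lq/λ = 3.87324/38.35 = 0.10100 hr
W = Wq + 1/μ = 0.10100 + 0.08857 = 0.18957 hr

Final: 0.18957 hr


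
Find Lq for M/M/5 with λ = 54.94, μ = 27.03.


a = λ/μ = 2.0326; ρ = a/5 = 0.4065
P₀ = 0.129938
Lq = P₀·a^c·ρ / (c!·(1−ρ)²) = 0.129938·34.69070·0.4065/(120·0.35223)
= 0.04335

Final: 0.04335


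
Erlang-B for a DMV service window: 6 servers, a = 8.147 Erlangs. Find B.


B(c,a) = (a^c/c!) / Σ_{k=0}^{c} a^k/k!
a^6/6! = 406.119461
Σ terms (k=0..6): 1.00000 + 8.14700 + 33.18680 + 90.12430 + 183.56067 + 299.09375 + 406.11946 = 1021.231978
B = 406.119461/1021.231978 = 0.397676

Final: 0.397676


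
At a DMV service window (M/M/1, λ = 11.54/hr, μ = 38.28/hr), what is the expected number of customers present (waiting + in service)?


ρ = λ/μ = 11.54/38.28 = 0.3015
L = ρ/(1−ρ) = 0.3015/(1 − 0.3015) = 0.3015/0.6985 = 0.4316

Final: 0.4316


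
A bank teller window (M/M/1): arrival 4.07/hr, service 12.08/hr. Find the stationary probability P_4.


ρ = 4.07/12.08 = 0.3369
P_n = (1−ρ)·ρ^n = (1 − 0.3369)·0.3369^4 = 0.6631·0.012886 = 0.008544

Final: 0.008544


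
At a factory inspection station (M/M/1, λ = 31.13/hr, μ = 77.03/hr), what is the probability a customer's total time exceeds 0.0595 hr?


W ~ Exponential(μ−λ) for M/M/1.
μ − λ = 77.03 − 31.13 = 45.9000
P(W > t) = e^{−(μ−λ)t} = e^{−2.7311} = 0.065151

Final: 0.065151


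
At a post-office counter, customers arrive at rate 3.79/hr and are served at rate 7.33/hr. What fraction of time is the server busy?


ρ = λ/μ = 3.79/7.33 = 0.5171

Final: 0.5171


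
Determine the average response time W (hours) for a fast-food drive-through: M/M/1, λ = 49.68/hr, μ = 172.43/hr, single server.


W = 1/(μ−λ) = 1/(172.43 − 49.68) = 1/122.75 = 0.008147 hr

Final: 0.008147 hr


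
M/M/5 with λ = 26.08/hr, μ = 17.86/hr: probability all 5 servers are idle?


a = λ/μ = 26.08/17.86 = 1.4602; ρ = a/c = 0.2920
Σ_{k=0}^{4} a^k/k! (terms k=0..4) = 1.00000 + 1.46025 + 1.06616 + 0.51895 + 0.18945 = 4.23481
Tail: a^5/(5!(1−ρ)) = 6.63943/(120·0.7080) = 0.07815
P₀ = 1/(4.23481 + 0.07815) = 1/4.31296 = 0.231859

Final: 0.231859


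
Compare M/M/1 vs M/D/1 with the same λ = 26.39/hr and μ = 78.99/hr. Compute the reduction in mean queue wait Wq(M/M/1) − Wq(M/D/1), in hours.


ρ = 26.39/78.99 = 0.3341
Wq(M/M/1) = ρ/(μ−λ) = 0.3341/52.60 = 0.006352 hr
Wq(M/D/1) = ρ/(2(μ−λ)) = 0.003176 hr
Savings = 0.006352 − 0.003176 = 0.003176 hr

Final: 0.003176 hr


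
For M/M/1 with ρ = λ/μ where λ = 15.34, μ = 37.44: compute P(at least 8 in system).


ρ = 15.34/37.44 = 0.4097
P(N ≥ n) = ρ^n = 0.4097^8 = 0.0007942

Final: 0.0007942


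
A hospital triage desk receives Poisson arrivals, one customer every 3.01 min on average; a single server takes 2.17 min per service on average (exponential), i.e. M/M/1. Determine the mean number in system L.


λ = 60/3.01 = 19.9336 /hr
μ = 60/2.17 = 27.6498 /hr
ρ = λ/μ = 19.9336/27.6498 = 0.7209
L = ρ/(1−ρ) = 0.7209/0.2791 = 2.5833

Final: 2.5833


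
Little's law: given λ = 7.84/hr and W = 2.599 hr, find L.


L = λW = 7.84·2.599 = 20.3762

Final: 20.3762


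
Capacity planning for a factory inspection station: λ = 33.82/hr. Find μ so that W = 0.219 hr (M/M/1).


W = 1/(μ−λ) ⇒ μ − λ = 1/W = 1/0.219 = 4.5662
μ = λ + 1/W = 33.82 + 4.5662 = 38.3862 per hr

Final: 38.3862 /hr


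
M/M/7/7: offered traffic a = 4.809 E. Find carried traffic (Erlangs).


B(7,4.809) = 0.108666 (Erlang-B)
Carried load = a(1 − B) = 4.809·(1 − 0.108666) = 4.809·0.891334 = 4.2864 E

Final: 4.2864 Erlangs


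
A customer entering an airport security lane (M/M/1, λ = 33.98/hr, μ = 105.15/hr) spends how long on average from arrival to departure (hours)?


W = 1/(μ−λ) = 1/(105.15 − 33.98) = 1/71.17 = 0.01405 hr

Final: 0.01405 hr


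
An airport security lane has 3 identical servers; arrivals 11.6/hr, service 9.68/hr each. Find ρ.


ρ = λ/(cμ) = 11.6/(3·9.68) = 11.6/29.04 = 0.3994

Final: 0.3994


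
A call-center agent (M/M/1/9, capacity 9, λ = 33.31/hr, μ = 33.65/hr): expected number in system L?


ρ = 33.31/33.65 = 0.9899
L = ρ[1 − (K+1)ρ^K + Kρ^(K+1)] / [(1−ρ)(1−ρ^(K+1))]
Numerator: 0.9899·(1 − 10·0.912654 + 9·0.903432) = 0.004309
Denominator: (0.01010)·(0.096568) = 0.0009757
L = 0.004309/0.0009757 = 4.4162

Final: 4.4162


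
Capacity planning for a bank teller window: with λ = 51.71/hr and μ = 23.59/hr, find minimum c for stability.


Stability requires cμ > λ ⇔ c > λ/μ.
λ/μ = 51.71/23.59 = 2.1920
Minimum integer c = ⌊2.1920⌋ + 1 = 3
Check: 3·23.59 = 70.77 > 51.71, while 2·23.59 = 47.18 ≤ 51.71

Final: 3 servers


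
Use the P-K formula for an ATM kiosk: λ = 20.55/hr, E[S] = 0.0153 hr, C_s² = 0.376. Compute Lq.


ρ = λ·E[S] = 20.55·0.0153 = 0.3144
Lq = ρ²(1+C_s²)/(2(1−ρ)) = 0.09886·(1+0.376)/(2·0.6856)
= 0.09886·1.3760/1.3712 = 0.09921

Final: 0.09921


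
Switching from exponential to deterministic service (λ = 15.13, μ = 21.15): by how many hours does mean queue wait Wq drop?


ρ = 15.13/21.15 = 0.7154
Wq(M/M/1) = ρ/(μ−λ) = 0.7154/6.02 = 0.11883 hr
Wq(M/D/1) = ρ/(2(μ−λ)) = 0.05942 hr
Savings = 0.11883 − 0.05942 = 0.05942 hr

Final: 0.05942 hr


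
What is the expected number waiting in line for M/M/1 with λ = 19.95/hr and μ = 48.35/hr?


ρ = 19.95/48.35 = 0.4126
Lq = ρ²/(1−ρ) = 0.1703/0.5874 = 0.2898

Final: 0.2898
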